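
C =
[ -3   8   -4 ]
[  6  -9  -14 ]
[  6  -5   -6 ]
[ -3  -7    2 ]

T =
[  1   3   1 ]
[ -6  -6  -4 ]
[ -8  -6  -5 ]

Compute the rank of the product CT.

First compute CT:
[[-19, -33, -15],
 [172, 156, 112],
 [ 84,  84,  56],
 [ 23,  21,  15]]
Now row reduce the product.
R2 ← R2 + (172/19)·R1: [0, -2712/19, -452/19]
R3 ← R3 + (84/19)·R1: [0, -1176/19, -196/19]
R4 ← R4 + (23/19)·R1: [0, -360/19, -60/19]
R3 ← R3 − (49/113)·R2: [0, 0, 0]
R4 ← R4 − (15/113)·R2: [0, 0, 0]
2 nonzero rows, so rank(CT) = 2.

2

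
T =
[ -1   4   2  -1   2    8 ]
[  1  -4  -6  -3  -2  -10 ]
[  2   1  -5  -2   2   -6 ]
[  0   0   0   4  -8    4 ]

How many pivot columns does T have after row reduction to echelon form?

4

Row reduce to echelon form.
R2 ← R2 + R1: [0, 0, -4, -4, 0, -2]
R3 ← R3 + (2)·R1: [0, 9, -1, -4, 6, 10]
Swap R2 ↔ R3
Echelon form has 4 nonzero rows, so rank(T) = 4.
Each nonzero row contributes one pivot column: 4 pivot columns.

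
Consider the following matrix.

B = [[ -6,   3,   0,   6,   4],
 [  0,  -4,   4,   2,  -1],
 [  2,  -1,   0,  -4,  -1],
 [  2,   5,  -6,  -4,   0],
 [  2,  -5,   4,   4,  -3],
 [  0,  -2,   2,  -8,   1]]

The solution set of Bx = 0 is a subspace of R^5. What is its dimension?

Row reduce to echelon form.
R3 ← R3 + (1/3)·R1: [0, 0, 0, -2, 1/3]
R4 ← R4 + (1/3)·R1: [0, 6, -6, -2, 4/3]
R5 ← R5 + (1/3)·R1: [0, -4, 4, 6, -5/3]
R4 ← R4 + (3/2)·R2: [0, 0, 0, 1, -1/6]
R5 ← R5 − R2: [0, 0, 0, 4, -2/3]
R6 ← R6 − (1/2)·R2: [0, 0, 0, -9, 3/2]
R4 ← R4 + (1/2)·R3: [0, 0, 0, 0, 0]
R5 ← R5 + (2)·R3: [0, 0, 0, 0, 0]
R6 ← R6 − (9/2)·R3: [0, 0, 0, 0, 0]
3 nonzero rows, so rank(B) = 3.
B has 5 columns; by rank–nullity, nullity = 5 − 3 = 2.

2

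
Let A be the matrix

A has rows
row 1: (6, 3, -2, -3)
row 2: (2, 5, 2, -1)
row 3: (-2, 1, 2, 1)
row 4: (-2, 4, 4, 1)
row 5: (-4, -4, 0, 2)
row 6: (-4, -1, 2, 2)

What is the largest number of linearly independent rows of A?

2

Row reduce to echelon form.
R2 ← R2 − (1/3)·R1: [0, 4, 8/3, 0]
R3 ← R3 + (1/3)·R1: [0, 2, 4/3, 0]
R4 ← R4 + (1/3)·R1: [0, 5, 10/3, 0]
R5 ← R5 + (2/3)·R1: [0, -2, -4/3, 0]
R6 ← R6 + (2/3)·R1: [0, 1, 2/3, 0]
R3 ← R3 − (1/2)·R2: [0, 0, 0, 0]
R4 ← R4 − (5/4)·R2: [0, 0, 0, 0]
R5 ← R5 + (1/2)·R2: [0, 0, 0, 0]
R6 ← R6 − (1/4)·R2: [0, 0, 0, 0]
Echelon form has 2 nonzero rows, so rank(A) = 2.
The rank gives the maximum number of linearly independent rows: 2.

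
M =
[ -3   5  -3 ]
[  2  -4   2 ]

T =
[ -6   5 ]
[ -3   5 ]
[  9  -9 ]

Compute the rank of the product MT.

First compute MT:
[[-24,  37],
 [ 18, -28]]
Now row reduce the product.
R2 ← R2 + (3/4)·R1: [0, -1/4]
2 nonzero rows, so rank(MT) = 2.

2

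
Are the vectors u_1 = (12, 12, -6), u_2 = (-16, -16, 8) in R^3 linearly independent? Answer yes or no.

no

Form the matrix with these vectors as rows and row reduce.
R2 ← R2 + (4/3)·R1: [0, 0, 0]
1 nonzero row, so the 2 vectors span a space of dimension 1.
Since 1 < 2, the vectors are linearly dependent.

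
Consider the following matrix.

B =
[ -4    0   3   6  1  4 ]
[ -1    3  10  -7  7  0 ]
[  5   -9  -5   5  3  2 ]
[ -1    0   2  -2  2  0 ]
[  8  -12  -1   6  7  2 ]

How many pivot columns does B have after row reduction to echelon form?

5

Row reduce to echelon form.
R2 ← R2 − (1/4)·R1: [0, 3, 37/4, -17/2, 27/4, -1]
R3 ← R3 + (5/4)·R1: [0, -9, -5/4, 25/2, 17/4, 7]
R4 ← R4 − (1/4)·R1: [0, 0, 5/4, -7/2, 7/4, -1]
R5 ← R5 + (2)·R1: [0, -12, 5, 18, 9, 10]
R3 ← R3 + (3)·R2: [0, 0, 53/2, -13, 49/2, 4]
R5 ← R5 + (4)·R2: [0, 0, 42, -16, 36, 6]
R4 ← R4 − (5/106)·R3: [0, 0, 0, -153/53, 63/106, -63/53]
R5 ← R5 − (84/53)·R3: [0, 0, 0, 244/53, -150/53, -18/53]
R5 ← R5 + (244/153)·R4: [0, 0, 0, 0, -32/17, -38/17]
Echelon form has 5 nonzero rows, so rank(B) = 5.
Each nonzero row contributes one pivot column: 5 pivot columns.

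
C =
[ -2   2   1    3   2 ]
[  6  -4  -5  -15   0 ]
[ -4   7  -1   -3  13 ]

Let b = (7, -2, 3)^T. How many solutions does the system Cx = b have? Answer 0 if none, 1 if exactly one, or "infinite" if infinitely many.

Row reduce the augmented matrix [C | b].
R2 ← R2 + (3)·R1: [0, 2, -2, -6, 6, 19]
R3 ← R3 − (2)·R1: [0, 3, -3, -9, 9, -11]
R3 ← R3 − (3/2)·R2: [0, 0, 0, 0, 0, -79/2]
The echelon form has 3 nonzero rows; the last pivot sits in the augmented column, so rank(C) = 2 but rank([C|b]) = 3.
Since the ranks differ, the system is inconsistent.
It has no solutions.

0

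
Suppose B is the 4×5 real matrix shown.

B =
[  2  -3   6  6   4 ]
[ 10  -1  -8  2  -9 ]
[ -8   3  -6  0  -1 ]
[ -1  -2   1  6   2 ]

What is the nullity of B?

Row reduce to echelon form.
R2 ← R2 − (5)·R1: [0, 14, -38, -28, -29]
R3 ← R3 + (4)·R1: [0, -9, 18, 24, 15]
R4 ← R4 + (1/2)·R1: [0, -7/2, 4, 9, 4]
R3 ← R3 + (9/14)·R2: [0, 0, -45/7, 6, -51/14]
R4 ← R4 + (1/4)·R2: [0, 0, -11/2, 2, -13/4]
R4 ← R4 − (77/90)·R3: [0, 0, 0, -47/15, -2/15]
4 nonzero rows, so rank(B) = 4.
B has 5 columns; by rank–nullity, nullity = 5 − 4 = 1.

1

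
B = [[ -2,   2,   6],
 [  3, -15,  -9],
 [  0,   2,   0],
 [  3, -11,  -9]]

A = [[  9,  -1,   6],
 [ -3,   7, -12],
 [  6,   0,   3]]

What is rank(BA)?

2

First compute BA:
[[ 12,  16, -18],
 [ 18, -108, 171],
 [ -6,  14, -24],
 [  6, -80, 123]]
Now row reduce the product.
R2 ← R2 − (3/2)·R1: [0, -132, 198]
R3 ← R3 + (1/2)·R1: [0, 22, -33]
R4 ← R4 − (1/2)·R1: [0, -88, 132]
R3 ← R3 + (1/6)·R2: [0, 0, 0]
R4 ← R4 − (2/3)·R2: [0, 0, 0]
2 nonzero rows, so rank(BA) = 2.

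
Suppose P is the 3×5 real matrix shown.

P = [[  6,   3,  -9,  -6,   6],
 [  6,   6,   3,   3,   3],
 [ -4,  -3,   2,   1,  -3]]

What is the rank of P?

2

Row reduce to echelon form.
R2 ← R2 − R1: [0, 3, 12, 9, -3]
R3 ← R3 + (2/3)·R1: [0, -1, -4, -3, 1]
R3 ← R3 + (1/3)·R2: [0, 0, 0, 0, 0]
Echelon form has 2 nonzero rows, so rank(P) = 2.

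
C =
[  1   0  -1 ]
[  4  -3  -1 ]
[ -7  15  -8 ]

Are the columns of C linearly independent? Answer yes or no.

Row reduce C to echelon form.
R2 ← R2 − (4)·R1: [0, -3, 3]
R3 ← R3 + (7)·R1: [0, 15, -15]
R3 ← R3 + (5)·R2: [0, 0, 0]
2 pivots among 3 columns.
Only 2 < 3 pivot columns, so the columns are linearly dependent.

no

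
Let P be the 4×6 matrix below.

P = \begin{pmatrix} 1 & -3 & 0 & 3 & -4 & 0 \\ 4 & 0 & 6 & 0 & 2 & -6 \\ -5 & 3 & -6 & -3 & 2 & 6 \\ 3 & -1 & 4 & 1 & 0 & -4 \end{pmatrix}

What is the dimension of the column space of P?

2

Row reduce to echelon form.
R2 ← R2 − (4)·R1: [0, 12, 6, -12, 18, -6]
R3 ← R3 + (5)·R1: [0, -12, -6, 12, -18, 6]
R4 ← R4 − (3)·R1: [0, 8, 4, -8, 12, -4]
R3 ← R3 + R2: [0, 0, 0, 0, 0, 0]
R4 ← R4 − (2/3)·R2: [0, 0, 0, 0, 0, 0]
Echelon form has 2 nonzero rows, so rank(P) = 2.
The column space has dimension equal to the rank: 2.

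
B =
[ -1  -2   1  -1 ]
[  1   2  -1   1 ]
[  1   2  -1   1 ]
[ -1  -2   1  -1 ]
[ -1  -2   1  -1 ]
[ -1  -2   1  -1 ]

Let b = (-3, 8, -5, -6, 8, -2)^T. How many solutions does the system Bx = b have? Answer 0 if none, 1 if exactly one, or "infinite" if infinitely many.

Row reduce the augmented matrix [B | b].
R2 ← R2 + R1: [0, 0, 0, 0, 5]
R3 ← R3 + R1: [0, 0, 0, 0, -8]
R4 ← R4 − R1: [0, 0, 0, 0, -3]
R5 ← R5 − R1: [0, 0, 0, 0, 11]
R6 ← R6 − R1: [0, 0, 0, 0, 1]
R3 ← R3 + (8/5)·R2: [0, 0, 0, 0, 0]
R4 ← R4 + (3/5)·R2: [0, 0, 0, 0, 0]
R5 ← R5 − (11/5)·R2: [0, 0, 0, 0, 0]
R6 ← R6 − (1/5)·R2: [0, 0, 0, 0, 0]
The echelon form has 2 nonzero rows; the last pivot sits in the augmented column, so rank(B) = 1 but rank([B|b]) = 2.
Since the ranks differ, the system is inconsistent.
It has no solutions.

0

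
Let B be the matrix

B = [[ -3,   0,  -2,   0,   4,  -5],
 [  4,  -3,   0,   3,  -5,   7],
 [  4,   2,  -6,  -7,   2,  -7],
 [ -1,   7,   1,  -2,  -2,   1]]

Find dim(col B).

Row reduce to echelon form.
R2 ← R2 + (4/3)·R1: [0, -3, -8/3, 3, 1/3, 1/3]
R3 ← R3 + (4/3)·R1: [0, 2, -26/3, -7, 22/3, -41/3]
R4 ← R4 − (1/3)·R1: [0, 7, 5/3, -2, -10/3, 8/3]
R3 ← R3 + (2/3)·R2: [0, 0, -94/9, -5, 68/9, -121/9]
R4 ← R4 + (7/3)·R2: [0, 0, -41/9, 5, -23/9, 31/9]
R4 ← R4 − (41/94)·R3: [0, 0, 0, 675/94, -275/47, 875/94]
Echelon form has 4 nonzero rows, so rank(B) = 4.
The column space has dimension equal to the rank: 4.

4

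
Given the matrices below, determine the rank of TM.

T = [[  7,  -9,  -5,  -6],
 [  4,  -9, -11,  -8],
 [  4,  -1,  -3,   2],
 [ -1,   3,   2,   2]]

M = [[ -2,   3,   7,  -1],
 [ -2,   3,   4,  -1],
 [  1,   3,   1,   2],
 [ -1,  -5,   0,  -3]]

4

First compute TM:
[[  5,   9,   8,  10],
 [  7,  -8, -19,   7],
 [-11, -10,  21, -15],
 [ -4,   2,   7,  -4]]
Now row reduce the product.
R2 ← R2 − (7/5)·R1: [0, -103/5, -151/5, -7]
R3 ← R3 + (11/5)·R1: [0, 49/5, 193/5, 7]
R4 ← R4 + (4/5)·R1: [0, 46/5, 67/5, 4]
R3 ← R3 + (49/103)·R2: [0, 0, 2496/103, 378/103]
R4 ← R4 + (46/103)·R2: [0, 0, -9/103, 90/103]
R4 ← R4 + (3/832)·R3: [0, 0, 0, 369/416]
4 nonzero rows, so rank(TM) = 4.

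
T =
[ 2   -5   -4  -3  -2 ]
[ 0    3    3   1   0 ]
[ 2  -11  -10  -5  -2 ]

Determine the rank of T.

2

Row reduce to echelon form.
R3 ← R3 − R1: [0, -6, -6, -2, 0]
R3 ← R3 + (2)·R2: [0, 0, 0, 0, 0]
Echelon form has 2 nonzero rows, so rank(T) = 2.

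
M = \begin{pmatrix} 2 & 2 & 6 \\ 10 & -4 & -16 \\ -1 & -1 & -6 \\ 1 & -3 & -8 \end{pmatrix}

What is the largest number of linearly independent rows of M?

3

Row reduce to echelon form.
R2 ← R2 − (5)·R1: [0, -14, -46]
R3 ← R3 + (1/2)·R1: [0, 0, -3]
R4 ← R4 − (1/2)·R1: [0, -4, -11]
R4 ← R4 − (2/7)·R2: [0, 0, 15/7]
R4 ← R4 + (5/7)·R3: [0, 0, 0]
Echelon form has 3 nonzero rows, so rank(M) = 3.
The rank gives the maximum number of linearly independent rows: 3.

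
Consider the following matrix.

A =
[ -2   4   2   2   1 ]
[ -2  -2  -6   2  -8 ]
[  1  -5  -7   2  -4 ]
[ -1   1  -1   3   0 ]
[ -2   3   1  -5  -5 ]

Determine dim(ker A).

1

Row reduce to echelon form.
R2 ← R2 − R1: [0, -6, -8, 0, -9]
R3 ← R3 + (1/2)·R1: [0, -3, -6, 3, -7/2]
R4 ← R4 − (1/2)·R1: [0, -1, -2, 2, -1/2]
R5 ← R5 − R1: [0, -1, -1, -7, -6]
R3 ← R3 − (1/2)·R2: [0, 0, -2, 3, 1]
R4 ← R4 − (1/6)·R2: [0, 0, -2/3, 2, 1]
R5 ← R5 − (1/6)·R2: [0, 0, 1/3, -7, -9/2]
R4 ← R4 − (1/3)·R3: [0, 0, 0, 1, 2/3]
R5 ← R5 + (1/6)·R3: [0, 0, 0, -13/2, -13/3]
R5 ← R5 + (13/2)·R4: [0, 0, 0, 0, 0]
4 nonzero rows, so rank(A) = 4.
A has 5 columns; by rank–nullity, nullity = 5 − 4 = 1.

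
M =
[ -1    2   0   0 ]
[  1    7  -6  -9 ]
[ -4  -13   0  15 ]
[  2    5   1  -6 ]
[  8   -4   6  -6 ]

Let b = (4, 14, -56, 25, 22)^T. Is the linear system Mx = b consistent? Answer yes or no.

yes

Row reduce the augmented matrix [M | b].
R2 ← R2 + R1: [0, 9, -6, -9, 18]
R3 ← R3 − (4)·R1: [0, -21, 0, 15, -72]
R4 ← R4 + (2)·R1: [0, 9, 1, -6, 33]
R5 ← R5 + (8)·R1: [0, 12, 6, -6, 54]
R3 ← R3 + (7/3)·R2: [0, 0, -14, -6, -30]
R4 ← R4 − R2: [0, 0, 7, 3, 15]
R5 ← R5 − (4/3)·R2: [0, 0, 14, 6, 30]
R4 ← R4 + (1/2)·R3: [0, 0, 0, 0, 0]
R5 ← R5 + R3: [0, 0, 0, 0, 0]
The echelon form has 3 nonzero rows, and every pivot lies in the first 4 columns, so rank(M) = rank([M|b]) = 3.
The system is consistent.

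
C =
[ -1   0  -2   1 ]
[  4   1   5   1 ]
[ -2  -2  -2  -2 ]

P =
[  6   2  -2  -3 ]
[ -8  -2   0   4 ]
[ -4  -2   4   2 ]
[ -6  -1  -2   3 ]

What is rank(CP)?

First compute CP:
[[ -4,   1,  -8,   2],
 [-10,  -5,  10,   5],
 [ 24,   6,   0, -12]]
Now row reduce the product.
R2 ← R2 − (5/2)·R1: [0, -15/2, 30, 0]
R3 ← R3 + (6)·R1: [0, 12, -48, 0]
R3 ← R3 + (8/5)·R2: [0, 0, 0, 0]
2 nonzero rows, so rank(CP) = 2.

2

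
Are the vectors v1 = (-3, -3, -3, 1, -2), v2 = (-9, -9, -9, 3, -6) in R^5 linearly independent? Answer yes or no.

Form the matrix with these vectors as rows and row reduce.
R2 ← R2 − (3)·R1: [0, 0, 0, 0, 0]
1 nonzero row, so the 2 vectors span a space of dimension 1.
Since 1 < 2, the vectors are linearly dependent.

no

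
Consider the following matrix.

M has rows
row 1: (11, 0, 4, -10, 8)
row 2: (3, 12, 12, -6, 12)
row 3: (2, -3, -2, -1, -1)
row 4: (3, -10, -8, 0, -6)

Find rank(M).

2

Row reduce to echelon form.
R2 ← R2 − (3/11)·R1: [0, 12, 120/11, -36/11, 108/11]
R3 ← R3 − (2/11)·R1: [0, -3, -30/11, 9/11, -27/11]
R4 ← R4 − (3/11)·R1: [0, -10, -100/11, 30/11, -90/11]
R3 ← R3 + (1/4)·R2: [0, 0, 0, 0, 0]
R4 ← R4 + (5/6)·R2: [0, 0, 0, 0, 0]
Echelon form has 2 nonzero rows, so rank(M) = 2.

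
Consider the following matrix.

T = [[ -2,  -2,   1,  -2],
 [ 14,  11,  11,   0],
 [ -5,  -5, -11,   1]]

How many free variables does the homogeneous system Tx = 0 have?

Row reduce to echelon form.
R2 ← R2 + (7)·R1: [0, -3, 18, -14]
R3 ← R3 − (5/2)·R1: [0, 0, -27/2, 6]
3 nonzero rows, so rank(T) = 3.
T has 4 columns; by rank–nullity, nullity = 4 − 3 = 1.

1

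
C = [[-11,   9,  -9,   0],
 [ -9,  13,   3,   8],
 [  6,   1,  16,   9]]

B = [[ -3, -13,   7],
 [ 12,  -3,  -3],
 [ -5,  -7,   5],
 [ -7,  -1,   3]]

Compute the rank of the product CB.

2

First compute CB:
[[186, 179, -149],
 [112,  49, -63],
 [-149, -202, 146]]
Now row reduce the product.
R2 ← R2 − (56/93)·R1: [0, -5467/93, 2485/93]
R3 ← R3 + (149/186)·R1: [0, -10901/186, 4955/186]
R3 ← R3 − (991/994)·R2: [0, 0, 0]
2 nonzero rows, so rank(CB) = 2.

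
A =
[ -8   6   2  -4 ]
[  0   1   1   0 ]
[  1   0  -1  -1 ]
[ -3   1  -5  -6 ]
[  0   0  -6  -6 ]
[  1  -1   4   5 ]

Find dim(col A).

3

Row reduce to echelon form.
R3 ← R3 + (1/8)·R1: [0, 3/4, -3/4, -3/2]
R4 ← R4 − (3/8)·R1: [0, -5/4, -23/4, -9/2]
R6 ← R6 + (1/8)·R1: [0, -1/4, 17/4, 9/2]
R3 ← R3 − (3/4)·R2: [0, 0, -3/2, -3/2]
R4 ← R4 + (5/4)·R2: [0, 0, -9/2, -9/2]
R6 ← R6 + (1/4)·R2: [0, 0, 9/2, 9/2]
R4 ← R4 − (3)·R3: [0, 0, 0, 0]
R5 ← R5 − (4)·R3: [0, 0, 0, 0]
R6 ← R6 + (3)·R3: [0, 0, 0, 0]
Echelon form has 3 nonzero rows, so rank(A) = 3.
The column space has dimension equal to the rank: 3.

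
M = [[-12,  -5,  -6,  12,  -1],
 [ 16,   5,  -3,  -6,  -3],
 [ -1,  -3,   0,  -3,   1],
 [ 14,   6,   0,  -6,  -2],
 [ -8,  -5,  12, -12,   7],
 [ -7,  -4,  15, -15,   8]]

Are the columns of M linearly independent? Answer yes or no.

Row reduce M to echelon form.
R2 ← R2 + (4/3)·R1: [0, -5/3, -11, 10, -13/3]
R3 ← R3 − (1/12)·R1: [0, -31/12, 1/2, -4, 13/12]
R4 ← R4 + (7/6)·R1: [0, 1/6, -7, 8, -19/6]
R5 ← R5 − (2/3)·R1: [0, -5/3, 16, -20, 23/3]
R6 ← R6 − (7/12)·R1: [0, -13/12, 37/2, -22, 103/12]
R3 ← R3 − (31/20)·R2: [0, 0, 351/20, -39/2, 39/5]
R4 ← R4 + (1/10)·R2: [0, 0, -81/10, 9, -18/5]
R5 ← R5 − R2: [0, 0, 27, -30, 12]
R6 ← R6 − (13/20)·R2: [0, 0, 513/20, -57/2, 57/5]
R4 ← R4 + (6/13)·R3: [0, 0, 0, 0, 0]
R5 ← R5 − (20/13)·R3: [0, 0, 0, 0, 0]
R6 ← R6 − (19/13)·R3: [0, 0, 0, 0, 0]
3 pivots among 5 columns.
Only 3 < 5 pivot columns, so the columns are linearly dependent.

no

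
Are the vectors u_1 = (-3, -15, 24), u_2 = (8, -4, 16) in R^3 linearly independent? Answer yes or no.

Form the matrix with these vectors as rows and row reduce.
R2 ← R2 + (8/3)·R1: [0, -44, 80]
2 nonzero rows, so the 2 vectors span a space of dimension 2.
Since 2 = 2, the vectors are linearly independent.

yes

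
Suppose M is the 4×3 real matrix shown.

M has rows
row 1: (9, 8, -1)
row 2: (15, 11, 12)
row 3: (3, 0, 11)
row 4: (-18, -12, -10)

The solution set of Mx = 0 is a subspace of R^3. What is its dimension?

0

Row reduce to echelon form.
R2 ← R2 − (5/3)·R1: [0, -7/3, 41/3]
R3 ← R3 − (1/3)·R1: [0, -8/3, 34/3]
R4 ← R4 + (2)·R1: [0, 4, -12]
R3 ← R3 − (8/7)·R2: [0, 0, -30/7]
R4 ← R4 + (12/7)·R2: [0, 0, 80/7]
R4 ← R4 + (8/3)·R3: [0, 0, 0]
3 nonzero rows, so rank(M) = 3.
M has 3 columns; by rank–nullity, nullity = 3 − 3 = 0.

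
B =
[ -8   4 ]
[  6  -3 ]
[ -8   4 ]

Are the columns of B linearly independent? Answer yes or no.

no

Row reduce B to echelon form.
R2 ← R2 + (3/4)·R1: [0, 0]
R3 ← R3 − R1: [0, 0]
1 pivot among 2 columns.
Only 1 < 2 pivot columns, so the columns are linearly dependent.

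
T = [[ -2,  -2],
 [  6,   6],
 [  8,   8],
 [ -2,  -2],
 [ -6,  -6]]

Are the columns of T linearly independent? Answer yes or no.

Row reduce T to echelon form.
R2 ← R2 + (3)·R1: [0, 0]
R3 ← R3 + (4)·R1: [0, 0]
R4 ← R4 − R1: [0, 0]
R5 ← R5 − (3)·R1: [0, 0]
1 pivot among 2 columns.
Only 1 < 2 pivot columns, so the columns are linearly dependent.

no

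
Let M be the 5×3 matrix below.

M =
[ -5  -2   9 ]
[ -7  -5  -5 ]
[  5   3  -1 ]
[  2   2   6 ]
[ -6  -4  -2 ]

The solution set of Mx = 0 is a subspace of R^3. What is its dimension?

Row reduce to echelon form.
R2 ← R2 − (7/5)·R1: [0, -11/5, -88/5]
R3 ← R3 + R1: [0, 1, 8]
R4 ← R4 + (2/5)·R1: [0, 6/5, 48/5]
R5 ← R5 − (6/5)·R1: [0, -8/5, -64/5]
R3 ← R3 + (5/11)·R2: [0, 0, 0]
R4 ← R4 + (6/11)·R2: [0, 0, 0]
R5 ← R5 − (8/11)·R2: [0, 0, 0]
2 nonzero rows, so rank(M) = 2.
M has 3 columns; by rank–nullity, nullity = 3 − 2 = 1.

1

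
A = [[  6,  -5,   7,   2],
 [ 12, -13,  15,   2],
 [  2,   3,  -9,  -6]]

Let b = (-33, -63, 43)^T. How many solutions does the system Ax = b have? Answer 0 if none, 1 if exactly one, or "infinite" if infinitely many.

infinite

Row reduce the augmented matrix [A | b].
R2 ← R2 − (2)·R1: [0, -3, 1, -2, 3]
R3 ← R3 − (1/3)·R1: [0, 14/3, -34/3, -20/3, 54]
R3 ← R3 + (14/9)·R2: [0, 0, -88/9, -88/9, 176/3]
The echelon form has 3 nonzero rows, and every pivot lies in the first 4 columns, so rank(A) = rank([A|b]) = 3.
The system is consistent.
rank = 3 < 4 unknowns, so there are infinitely many solutions.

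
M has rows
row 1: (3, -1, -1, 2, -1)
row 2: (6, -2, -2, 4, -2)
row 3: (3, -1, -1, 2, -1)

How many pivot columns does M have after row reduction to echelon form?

Row reduce to echelon form.
R2 ← R2 − (2)·R1: [0, 0, 0, 0, 0]
R3 ← R3 − R1: [0, 0, 0, 0, 0]
Echelon form has 1 nonzero row, so rank(M) = 1.
Each nonzero row contributes one pivot column: 1 pivot columns.

1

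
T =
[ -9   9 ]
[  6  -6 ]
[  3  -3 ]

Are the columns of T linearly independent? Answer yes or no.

Row reduce T to echelon form.
R2 ← R2 + (2/3)·R1: [0, 0]
R3 ← R3 + (1/3)·R1: [0, 0]
1 pivot among 2 columns.
Only 1 < 2 pivot columns, so the columns are linearly dependent.

no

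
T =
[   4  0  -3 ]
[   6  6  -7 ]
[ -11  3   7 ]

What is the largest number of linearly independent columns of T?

2

Row reduce to echelon form.
R2 ← R2 − (3/2)·R1: [0, 6, -5/2]
R3 ← R3 + (11/4)·R1: [0, 3, -5/4]
R3 ← R3 − (1/2)·R2: [0, 0, 0]
Echelon form has 2 nonzero rows, so rank(T) = 2.
The rank gives the maximum number of linearly independent columns: 2.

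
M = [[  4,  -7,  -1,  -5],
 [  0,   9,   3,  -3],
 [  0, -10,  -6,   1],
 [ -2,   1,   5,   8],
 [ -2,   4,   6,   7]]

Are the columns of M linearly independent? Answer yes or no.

Row reduce M to echelon form.
R4 ← R4 + (1/2)·R1: [0, -5/2, 9/2, 11/2]
R5 ← R5 + (1/2)·R1: [0, 1/2, 11/2, 9/2]
R3 ← R3 + (10/9)·R2: [0, 0, -8/3, -7/3]
R4 ← R4 + (5/18)·R2: [0, 0, 16/3, 14/3]
R5 ← R5 − (1/18)·R2: [0, 0, 16/3, 14/3]
R4 ← R4 + (2)·R3: [0, 0, 0, 0]
R5 ← R5 + (2)·R3: [0, 0, 0, 0]
3 pivots among 4 columns.
Only 3 < 4 pivot columns, so the columns are linearly dependent.

no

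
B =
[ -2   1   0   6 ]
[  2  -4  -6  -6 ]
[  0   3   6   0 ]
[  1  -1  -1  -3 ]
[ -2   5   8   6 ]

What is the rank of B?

2

Row reduce to echelon form.
R2 ← R2 + R1: [0, -3, -6, 0]
R4 ← R4 + (1/2)·R1: [0, -1/2, -1, 0]
R5 ← R5 − R1: [0, 4, 8, 0]
R3 ← R3 + R2: [0, 0, 0, 0]
R4 ← R4 − (1/6)·R2: [0, 0, 0, 0]
R5 ← R5 + (4/3)·R2: [0, 0, 0, 0]
Echelon form has 2 nonzero rows, so rank(B) = 2.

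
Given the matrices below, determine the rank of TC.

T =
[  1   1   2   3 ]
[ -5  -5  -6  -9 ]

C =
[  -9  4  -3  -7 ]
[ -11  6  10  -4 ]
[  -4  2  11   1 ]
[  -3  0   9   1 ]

First compute TC:
[[-37,  14,  56,  -6],
 [151, -62, -182,  40]]
Now row reduce the product.
R2 ← R2 + (151/37)·R1: [0, -180/37, 1722/37, 574/37]
2 nonzero rows, so rank(TC) = 2.

2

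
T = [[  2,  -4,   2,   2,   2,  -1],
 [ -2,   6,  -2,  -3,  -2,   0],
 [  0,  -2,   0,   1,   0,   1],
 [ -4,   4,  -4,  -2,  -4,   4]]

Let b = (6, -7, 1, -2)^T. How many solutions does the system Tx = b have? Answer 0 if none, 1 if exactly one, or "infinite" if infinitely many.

0

Row reduce the augmented matrix [T | b].
R2 ← R2 + R1: [0, 2, 0, -1, 0, -1, -1]
R4 ← R4 + (2)·R1: [0, -4, 0, 2, 0, 2, 10]
R3 ← R3 + R2: [0, 0, 0, 0, 0, 0, 0]
R4 ← R4 + (2)·R2: [0, 0, 0, 0, 0, 0, 8]
Swap R3 ↔ R4
The echelon form has 3 nonzero rows; the last pivot sits in the augmented column, so rank(T) = 2 but rank([T|b]) = 3.
Since the ranks differ, the system is inconsistent.
It has no solutions.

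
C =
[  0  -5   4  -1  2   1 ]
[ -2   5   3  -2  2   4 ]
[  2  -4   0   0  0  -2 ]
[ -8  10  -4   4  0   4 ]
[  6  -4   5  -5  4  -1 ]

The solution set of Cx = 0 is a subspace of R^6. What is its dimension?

2

Row reduce to echelon form.
Swap R1 ↔ R2
R3 ← R3 + R1: [0, 1, 3, -2, 2, 2]
R4 ← R4 − (4)·R1: [0, -10, -16, 12, -8, -12]
R5 ← R5 + (3)·R1: [0, 11, 14, -11, 10, 11]
R3 ← R3 + (1/5)·R2: [0, 0, 19/5, -11/5, 12/5, 11/5]
R4 ← R4 − (2)·R2: [0, 0, -24, 14, -12, -14]
R5 ← R5 + (11/5)·R2: [0, 0, 114/5, -66/5, 72/5, 66/5]
R4 ← R4 + (120/19)·R3: [0, 0, 0, 2/19, 60/19, -2/19]
R5 ← R5 − (6)·R3: [0, 0, 0, 0, 0, 0]
4 nonzero rows, so rank(C) = 4.
C has 6 columns; by rank–nullity, nullity = 6 − 4 = 2.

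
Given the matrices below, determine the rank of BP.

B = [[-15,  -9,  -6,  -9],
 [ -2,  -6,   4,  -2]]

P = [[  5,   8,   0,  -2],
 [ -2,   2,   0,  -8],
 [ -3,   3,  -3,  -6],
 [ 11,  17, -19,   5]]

2

First compute BP:
[[-138, -309, 189,  93],
 [-32, -50,  26,  18]]
Now row reduce the product.
R2 ← R2 − (16/69)·R1: [0, 498/23, -410/23, -82/23]
2 nonzero rows, so rank(BP) = 2.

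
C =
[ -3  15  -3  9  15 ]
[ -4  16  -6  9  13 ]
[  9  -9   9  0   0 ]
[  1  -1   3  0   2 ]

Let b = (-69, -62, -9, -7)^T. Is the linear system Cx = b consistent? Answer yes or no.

Row reduce the augmented matrix [C | b].
R2 ← R2 − (4/3)·R1: [0, -4, -2, -3, -7, 30]
R3 ← R3 + (3)·R1: [0, 36, 0, 27, 45, -216]
R4 ← R4 + (1/3)·R1: [0, 4, 2, 3, 7, -30]
R3 ← R3 + (9)·R2: [0, 0, -18, 0, -18, 54]
R4 ← R4 + R2: [0, 0, 0, 0, 0, 0]
The echelon form has 3 nonzero rows, and every pivot lies in the first 5 columns, so rank(C) = rank([C|b]) = 3.
The system is consistent.

yes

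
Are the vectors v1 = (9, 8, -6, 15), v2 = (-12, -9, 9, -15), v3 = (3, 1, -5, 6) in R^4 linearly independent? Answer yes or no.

Form the matrix with these vectors as rows and row reduce.
R2 ← R2 + (4/3)·R1: [0, 5/3, 1, 5]
R3 ← R3 − (1/3)·R1: [0, -5/3, -3, 1]
R3 ← R3 + R2: [0, 0, -2, 6]
3 nonzero rows, so the 3 vectors span a space of dimension 3.
Since 3 = 3, the vectors are linearly independent.

yes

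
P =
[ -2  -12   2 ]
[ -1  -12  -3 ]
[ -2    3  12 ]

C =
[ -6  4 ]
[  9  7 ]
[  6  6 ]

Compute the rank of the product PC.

First compute PC:
[[-84, -80],
 [-120, -106],
 [111,  85]]
Now row reduce the product.
R2 ← R2 − (10/7)·R1: [0, 58/7]
R3 ← R3 + (37/28)·R1: [0, -145/7]
R3 ← R3 + (5/2)·R2: [0, 0]
2 nonzero rows, so rank(PC) = 2.

2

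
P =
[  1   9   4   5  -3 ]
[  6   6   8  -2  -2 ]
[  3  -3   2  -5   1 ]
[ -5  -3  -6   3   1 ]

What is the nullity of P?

3

Row reduce to echelon form.
R2 ← R2 − (6)·R1: [0, -48, -16, -32, 16]
R3 ← R3 − (3)·R1: [0, -30, -10, -20, 10]
R4 ← R4 + (5)·R1: [0, 42, 14, 28, -14]
R3 ← R3 − (5/8)·R2: [0, 0, 0, 0, 0]
R4 ← R4 + (7/8)·R2: [0, 0, 0, 0, 0]
2 nonzero rows, so rank(P) = 2.
P has 5 columns; by rank–nullity, nullity = 5 − 2 = 3.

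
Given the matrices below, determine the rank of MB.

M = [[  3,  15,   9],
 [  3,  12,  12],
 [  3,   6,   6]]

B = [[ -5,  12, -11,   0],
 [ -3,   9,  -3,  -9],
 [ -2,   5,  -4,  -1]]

2

First compute MB:
[[-78, 216, -114, -144],
 [-75, 204, -117, -120],
 [-45, 120, -75, -60]]
Now row reduce the product.
R2 ← R2 − (25/26)·R1: [0, -48/13, -96/13, 240/13]
R3 ← R3 − (15/26)·R1: [0, -60/13, -120/13, 300/13]
R3 ← R3 − (5/4)·R2: [0, 0, 0, 0]
2 nonzero rows, so rank(MB) = 2.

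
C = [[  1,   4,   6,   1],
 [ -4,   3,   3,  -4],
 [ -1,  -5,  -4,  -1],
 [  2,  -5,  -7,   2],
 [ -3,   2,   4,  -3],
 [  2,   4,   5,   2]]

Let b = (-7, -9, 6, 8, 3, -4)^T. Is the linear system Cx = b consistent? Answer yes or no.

no

Row reduce the augmented matrix [C | b].
R2 ← R2 + (4)·R1: [0, 19, 27, 0, -37]
R3 ← R3 + R1: [0, -1, 2, 0, -1]
R4 ← R4 − (2)·R1: [0, -13, -19, 0, 22]
R5 ← R5 + (3)·R1: [0, 14, 22, 0, -18]
R6 ← R6 − (2)·R1: [0, -4, -7, 0, 10]
R3 ← R3 + (1/19)·R2: [0, 0, 65/19, 0, -56/19]
R4 ← R4 + (13/19)·R2: [0, 0, -10/19, 0, -63/19]
R5 ← R5 − (14/19)·R2: [0, 0, 40/19, 0, 176/19]
R6 ← R6 + (4/19)·R2: [0, 0, -25/19, 0, 42/19]
R4 ← R4 + (2/13)·R3: [0, 0, 0, 0, -49/13]
R5 ← R5 − (8/13)·R3: [0, 0, 0, 0, 144/13]
R6 ← R6 + (5/13)·R3: [0, 0, 0, 0, 14/13]
R5 ← R5 + (144/49)·R4: [0, 0, 0, 0, 0]
R6 ← R6 + (2/7)·R4: [0, 0, 0, 0, 0]
The echelon form has 4 nonzero rows; the last pivot sits in the augmented column, so rank(C) = 3 but rank([C|b]) = 4.
Since the ranks differ, the system is inconsistent.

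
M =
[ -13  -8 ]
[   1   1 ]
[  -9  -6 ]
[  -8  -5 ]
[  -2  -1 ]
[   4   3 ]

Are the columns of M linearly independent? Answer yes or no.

Row reduce M to echelon form.
R2 ← R2 + (1/13)·R1: [0, 5/13]
R3 ← R3 − (9/13)·R1: [0, -6/13]
R4 ← R4 − (8/13)·R1: [0, -1/13]
R5 ← R5 − (2/13)·R1: [0, 3/13]
R6 ← R6 + (4/13)·R1: [0, 7/13]
R3 ← R3 + (6/5)·R2: [0, 0]
R4 ← R4 + (1/5)·R2: [0, 0]
R5 ← R5 − (3/5)·R2: [0, 0]
R6 ← R6 − (7/5)·R2: [0, 0]
2 pivots among 2 columns.
Every column is a pivot column, so the columns are linearly independent.

yes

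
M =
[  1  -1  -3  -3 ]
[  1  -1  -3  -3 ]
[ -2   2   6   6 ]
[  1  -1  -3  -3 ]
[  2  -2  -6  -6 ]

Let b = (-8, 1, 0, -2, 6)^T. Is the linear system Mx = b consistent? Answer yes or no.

no

Row reduce the augmented matrix [M | b].
R2 ← R2 − R1: [0, 0, 0, 0, 9]
R3 ← R3 + (2)·R1: [0, 0, 0, 0, -16]
R4 ← R4 − R1: [0, 0, 0, 0, 6]
R5 ← R5 − (2)·R1: [0, 0, 0, 0, 22]
R3 ← R3 + (16/9)·R2: [0, 0, 0, 0, 0]
R4 ← R4 − (2/3)·R2: [0, 0, 0, 0, 0]
R5 ← R5 − (22/9)·R2: [0, 0, 0, 0, 0]
The echelon form has 2 nonzero rows; the last pivot sits in the augmented column, so rank(M) = 1 but rank([M|b]) = 2.
Since the ranks differ, the system is inconsistent.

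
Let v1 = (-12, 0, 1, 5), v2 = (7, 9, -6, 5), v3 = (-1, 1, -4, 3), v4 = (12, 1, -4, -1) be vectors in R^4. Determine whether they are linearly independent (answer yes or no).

Form the matrix with these vectors as rows and row reduce.
R2 ← R2 + (7/12)·R1: [0, 9, -65/12, 95/12]
R3 ← R3 − (1/12)·R1: [0, 1, -49/12, 31/12]
R4 ← R4 + R1: [0, 1, -3, 4]
R3 ← R3 − (1/9)·R2: [0, 0, -94/27, 46/27]
R4 ← R4 − (1/9)·R2: [0, 0, -259/108, 337/108]
R4 ← R4 − (259/376)·R3: [0, 0, 0, 183/94]
4 nonzero rows, so the 4 vectors span a space of dimension 4.
Since 4 = 4, the vectors are linearly independent.

yes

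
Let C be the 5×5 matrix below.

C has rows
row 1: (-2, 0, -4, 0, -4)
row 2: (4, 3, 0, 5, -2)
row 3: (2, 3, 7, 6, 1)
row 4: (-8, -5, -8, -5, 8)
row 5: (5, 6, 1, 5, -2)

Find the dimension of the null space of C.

0

Row reduce to echelon form.
R2 ← R2 + (2)·R1: [0, 3, -8, 5, -10]
R3 ← R3 + R1: [0, 3, 3, 6, -3]
R4 ← R4 − (4)·R1: [0, -5, 8, -5, 24]
R5 ← R5 + (5/2)·R1: [0, 6, -9, 5, -12]
R3 ← R3 − R2: [0, 0, 11, 1, 7]
R4 ← R4 + (5/3)·R2: [0, 0, -16/3, 10/3, 22/3]
R5 ← R5 − (2)·R2: [0, 0, 7, -5, 8]
R4 ← R4 + (16/33)·R3: [0, 0, 0, 42/11, 118/11]
R5 ← R5 − (7/11)·R3: [0, 0, 0, -62/11, 39/11]
R5 ← R5 + (31/21)·R4: [0, 0, 0, 0, 407/21]
5 nonzero rows, so rank(C) = 5.
C has 5 columns; by rank–nullity, nullity = 5 − 5 = 0.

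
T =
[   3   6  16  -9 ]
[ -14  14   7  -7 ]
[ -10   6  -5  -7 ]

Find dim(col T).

Row reduce to echelon form.
R2 ← R2 + (14/3)·R1: [0, 42, 245/3, -49]
R3 ← R3 + (10/3)·R1: [0, 26, 145/3, -37]
R3 ← R3 − (13/21)·R2: [0, 0, -20/9, -20/3]
Echelon form has 3 nonzero rows, so rank(T) = 3.
The column space has dimension equal to the rank: 3.

3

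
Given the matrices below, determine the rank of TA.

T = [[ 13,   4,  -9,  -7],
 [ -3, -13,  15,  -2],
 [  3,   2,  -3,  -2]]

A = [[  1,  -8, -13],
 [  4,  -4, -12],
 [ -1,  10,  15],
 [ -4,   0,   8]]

First compute TA:
[[ 66, -210, -408],
 [-62, 226, 404],
 [ 22, -62, -124]]
Now row reduce the product.
R2 ← R2 + (31/33)·R1: [0, 316/11, 228/11]
R3 ← R3 − (1/3)·R1: [0, 8, 12]
R3 ← R3 − (22/79)·R2: [0, 0, 492/79]
3 nonzero rows, so rank(TA) = 3.

3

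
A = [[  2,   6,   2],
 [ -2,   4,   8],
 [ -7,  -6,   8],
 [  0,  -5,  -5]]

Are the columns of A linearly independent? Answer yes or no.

no

Row reduce A to echelon form.
R2 ← R2 + R1: [0, 10, 10]
R3 ← R3 + (7/2)·R1: [0, 15, 15]
R3 ← R3 − (3/2)·R2: [0, 0, 0]
R4 ← R4 + (1/2)·R2: [0, 0, 0]
2 pivots among 3 columns.
Only 2 < 3 pivot columns, so the columns are linearly dependent.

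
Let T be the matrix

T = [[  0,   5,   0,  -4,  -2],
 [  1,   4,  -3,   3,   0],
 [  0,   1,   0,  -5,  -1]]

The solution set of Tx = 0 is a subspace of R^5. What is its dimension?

2

Row reduce to echelon form.
Swap R1 ↔ R2
R3 ← R3 − (1/5)·R2: [0, 0, 0, -21/5, -3/5]
3 nonzero rows, so rank(T) = 3.
T has 5 columns; by rank–nullity, nullity = 5 − 3 = 2.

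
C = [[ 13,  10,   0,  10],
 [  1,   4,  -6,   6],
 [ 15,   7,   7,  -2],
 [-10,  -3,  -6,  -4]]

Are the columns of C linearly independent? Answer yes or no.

Row reduce C to echelon form.
R2 ← R2 − (1/13)·R1: [0, 42/13, -6, 68/13]
R3 ← R3 − (15/13)·R1: [0, -59/13, 7, -176/13]
R4 ← R4 + (10/13)·R1: [0, 61/13, -6, 48/13]
R3 ← R3 + (59/42)·R2: [0, 0, -10/7, -130/21]
R4 ← R4 − (61/42)·R2: [0, 0, 19/7, -82/21]
R4 ← R4 + (19/10)·R3: [0, 0, 0, -47/3]
4 pivots among 4 columns.
Every column is a pivot column, so the columns are linearly independent.

yes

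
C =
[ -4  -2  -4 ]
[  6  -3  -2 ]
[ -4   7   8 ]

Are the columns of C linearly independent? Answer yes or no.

Row reduce C to echelon form.
R2 ← R2 + (3/2)·R1: [0, -6, -8]
R3 ← R3 − R1: [0, 9, 12]
R3 ← R3 + (3/2)·R2: [0, 0, 0]
2 pivots among 3 columns.
Only 2 < 3 pivot columns, so the columns are linearly dependent.

no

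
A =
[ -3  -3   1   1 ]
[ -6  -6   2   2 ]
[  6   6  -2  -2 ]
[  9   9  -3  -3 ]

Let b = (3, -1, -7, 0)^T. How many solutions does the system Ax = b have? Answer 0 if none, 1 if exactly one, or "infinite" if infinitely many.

0

Row reduce the augmented matrix [A | b].
R2 ← R2 − (2)·R1: [0, 0, 0, 0, -7]
R3 ← R3 + (2)·R1: [0, 0, 0, 0, -1]
R4 ← R4 + (3)·R1: [0, 0, 0, 0, 9]
R3 ← R3 − (1/7)·R2: [0, 0, 0, 0, 0]
R4 ← R4 + (9/7)·R2: [0, 0, 0, 0, 0]
The echelon form has 2 nonzero rows; the last pivot sits in the augmented column, so rank(A) = 1 but rank([A|b]) = 2.
Since the ranks differ, the system is inconsistent.
It has no solutions.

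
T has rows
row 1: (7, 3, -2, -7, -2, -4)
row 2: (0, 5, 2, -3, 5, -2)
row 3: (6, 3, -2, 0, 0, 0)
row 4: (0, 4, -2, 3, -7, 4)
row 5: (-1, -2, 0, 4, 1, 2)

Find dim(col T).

Row reduce to echelon form.
R3 ← R3 − (6/7)·R1: [0, 3/7, -2/7, 6, 12/7, 24/7]
R5 ← R5 + (1/7)·R1: [0, -11/7, -2/7, 3, 5/7, 10/7]
R3 ← R3 − (3/35)·R2: [0, 0, -16/35, 219/35, 9/7, 18/5]
R4 ← R4 − (4/5)·R2: [0, 0, -18/5, 27/5, -11, 28/5]
R5 ← R5 + (11/35)·R2: [0, 0, 12/35, 72/35, 16/7, 4/5]
R4 ← R4 − (63/8)·R3: [0, 0, 0, -351/8, -169/8, -91/4]
R5 ← R5 + (3/4)·R3: [0, 0, 0, 27/4, 13/4, 7/2]
R5 ← R5 + (2/13)·R4: [0, 0, 0, 0, 0, 0]
Echelon form has 4 nonzero rows, so rank(T) = 4.
The column space has dimension equal to the rank: 4.

4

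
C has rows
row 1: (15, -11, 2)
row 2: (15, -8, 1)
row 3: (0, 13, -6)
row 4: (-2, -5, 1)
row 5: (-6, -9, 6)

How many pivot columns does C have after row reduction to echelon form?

3

Row reduce to echelon form.
R2 ← R2 − R1: [0, 3, -1]
R4 ← R4 + (2/15)·R1: [0, -97/15, 19/15]
R5 ← R5 + (2/5)·R1: [0, -67/5, 34/5]
R3 ← R3 − (13/3)·R2: [0, 0, -5/3]
R4 ← R4 + (97/45)·R2: [0, 0, -8/9]
R5 ← R5 + (67/15)·R2: [0, 0, 7/3]
R4 ← R4 − (8/15)·R3: [0, 0, 0]
R5 ← R5 + (7/5)·R3: [0, 0, 0]
Echelon form has 3 nonzero rows, so rank(C) = 3.
Each nonzero row contributes one pivot column: 3 pivot columns.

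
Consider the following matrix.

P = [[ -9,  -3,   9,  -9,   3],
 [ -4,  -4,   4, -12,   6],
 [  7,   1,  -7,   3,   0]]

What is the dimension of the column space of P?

2

Row reduce to echelon form.
R2 ← R2 − (4/9)·R1: [0, -8/3, 0, -8, 14/3]
R3 ← R3 + (7/9)·R1: [0, -4/3, 0, -4, 7/3]
R3 ← R3 − (1/2)·R2: [0, 0, 0, 0, 0]
Echelon form has 2 nonzero rows, so rank(P) = 2.
The column space has dimension equal to the rank: 2.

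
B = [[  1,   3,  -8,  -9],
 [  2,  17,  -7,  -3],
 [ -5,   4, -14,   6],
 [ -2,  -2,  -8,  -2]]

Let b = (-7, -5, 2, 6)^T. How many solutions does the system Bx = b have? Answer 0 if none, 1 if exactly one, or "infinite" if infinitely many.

0

Row reduce the augmented matrix [B | b].
R2 ← R2 − (2)·R1: [0, 11, 9, 15, 9]
R3 ← R3 + (5)·R1: [0, 19, -54, -39, -33]
R4 ← R4 + (2)·R1: [0, 4, -24, -20, -8]
R3 ← R3 − (19/11)·R2: [0, 0, -765/11, -714/11, -534/11]
R4 ← R4 − (4/11)·R2: [0, 0, -300/11, -280/11, -124/11]
R4 ← R4 − (20/51)·R3: [0, 0, 0, 0, 132/17]
The echelon form has 4 nonzero rows; the last pivot sits in the augmented column, so rank(B) = 3 but rank([B|b]) = 4.
Since the ranks differ, the system is inconsistent.
It has no solutions.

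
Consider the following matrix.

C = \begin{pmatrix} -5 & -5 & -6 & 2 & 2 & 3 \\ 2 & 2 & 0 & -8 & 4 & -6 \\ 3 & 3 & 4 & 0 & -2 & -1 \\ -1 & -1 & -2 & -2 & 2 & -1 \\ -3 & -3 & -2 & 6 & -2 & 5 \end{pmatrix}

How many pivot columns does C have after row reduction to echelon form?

Row reduce to echelon form.
R2 ← R2 + (2/5)·R1: [0, 0, -12/5, -36/5, 24/5, -24/5]
R3 ← R3 + (3/5)·R1: [0, 0, 2/5, 6/5, -4/5, 4/5]
R4 ← R4 − (1/5)·R1: [0, 0, -4/5, -12/5, 8/5, -8/5]
R5 ← R5 − (3/5)·R1: [0, 0, 8/5, 24/5, -16/5, 16/5]
R3 ← R3 + (1/6)·R2: [0, 0, 0, 0, 0, 0]
R4 ← R4 − (1/3)·R2: [0, 0, 0, 0, 0, 0]
R5 ← R5 + (2/3)·R2: [0, 0, 0, 0, 0, 0]
Echelon form has 2 nonzero rows, so rank(C) = 2.
Each nonzero row contributes one pivot column: 2 pivot columns.

2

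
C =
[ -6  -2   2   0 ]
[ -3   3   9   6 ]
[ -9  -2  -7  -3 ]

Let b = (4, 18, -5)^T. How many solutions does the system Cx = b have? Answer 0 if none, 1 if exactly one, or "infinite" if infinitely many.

infinite

Row reduce the augmented matrix [C | b].
R2 ← R2 − (1/2)·R1: [0, 4, 8, 6, 16]
R3 ← R3 − (3/2)·R1: [0, 1, -10, -3, -11]
R3 ← R3 − (1/4)·R2: [0, 0, -12, -9/2, -15]
The echelon form has 3 nonzero rows, and every pivot lies in the first 4 columns, so rank(C) = rank([C|b]) = 3.
The system is consistent.
rank = 3 < 4 unknowns, so there are infinitely many solutions.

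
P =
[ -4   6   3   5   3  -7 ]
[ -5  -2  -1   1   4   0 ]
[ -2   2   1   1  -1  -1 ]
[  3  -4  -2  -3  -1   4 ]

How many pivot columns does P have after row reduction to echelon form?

3

Row reduce to echelon form.
R2 ← R2 − (5/4)·R1: [0, -19/2, -19/4, -21/4, 1/4, 35/4]
R3 ← R3 − (1/2)·R1: [0, -1, -1/2, -3/2, -5/2, 5/2]
R4 ← R4 + (3/4)·R1: [0, 1/2, 1/4, 3/4, 5/4, -5/4]
R3 ← R3 − (2/19)·R2: [0, 0, 0, -18/19, -48/19, 30/19]
R4 ← R4 + (1/19)·R2: [0, 0, 0, 9/19, 24/19, -15/19]
R4 ← R4 + (1/2)·R3: [0, 0, 0, 0, 0, 0]
Echelon form has 3 nonzero rows, so rank(P) = 3.
Each nonzero row contributes one pivot column: 3 pivot columns.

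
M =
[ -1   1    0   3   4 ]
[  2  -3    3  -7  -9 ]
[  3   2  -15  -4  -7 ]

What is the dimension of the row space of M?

2

Row reduce to echelon form.
R2 ← R2 + (2)·R1: [0, -1, 3, -1, -1]
R3 ← R3 + (3)·R1: [0, 5, -15, 5, 5]
R3 ← R3 + (5)·R2: [0, 0, 0, 0, 0]
Echelon form has 2 nonzero rows, so rank(M) = 2.
The row space has dimension equal to the rank: 2.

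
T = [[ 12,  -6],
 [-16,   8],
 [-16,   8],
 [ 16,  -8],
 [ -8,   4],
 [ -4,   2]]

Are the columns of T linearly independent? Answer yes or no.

Row reduce T to echelon form.
R2 ← R2 + (4/3)·R1: [0, 0]
R3 ← R3 + (4/3)·R1: [0, 0]
R4 ← R4 − (4/3)·R1: [0, 0]
R5 ← R5 + (2/3)·R1: [0, 0]
R6 ← R6 + (1/3)·R1: [0, 0]
1 pivot among 2 columns.
Only 1 < 2 pivot columns, so the columns are linearly dependent.

no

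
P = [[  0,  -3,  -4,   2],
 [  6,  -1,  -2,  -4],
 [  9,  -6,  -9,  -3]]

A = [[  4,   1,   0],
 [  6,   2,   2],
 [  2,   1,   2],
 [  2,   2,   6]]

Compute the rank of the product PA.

2

First compute PA:
[[-22,  -6,  -2],
 [  6,  -6, -30],
 [-24, -18, -48]]
Now row reduce the product.
R2 ← R2 + (3/11)·R1: [0, -84/11, -336/11]
R3 ← R3 − (12/11)·R1: [0, -126/11, -504/11]
R3 ← R3 − (3/2)·R2: [0, 0, 0]
2 nonzero rows, so rank(PA) = 2.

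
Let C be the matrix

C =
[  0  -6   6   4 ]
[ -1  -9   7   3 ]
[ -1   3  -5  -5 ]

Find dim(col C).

Row reduce to echelon form.
Swap R1 ↔ R2
R3 ← R3 − R1: [0, 12, -12, -8]
R3 ← R3 + (2)·R2: [0, 0, 0, 0]
Echelon form has 2 nonzero rows, so rank(C) = 2.
The column space has dimension equal to the rank: 2.

2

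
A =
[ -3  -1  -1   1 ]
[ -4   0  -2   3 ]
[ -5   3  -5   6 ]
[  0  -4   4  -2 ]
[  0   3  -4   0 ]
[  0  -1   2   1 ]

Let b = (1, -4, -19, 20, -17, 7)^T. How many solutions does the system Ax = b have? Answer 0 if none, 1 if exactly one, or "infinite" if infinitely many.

infinite

Row reduce the augmented matrix [A | b].
R2 ← R2 − (4/3)·R1: [0, 4/3, -2/3, 5/3, -16/3]
R3 ← R3 − (5/3)·R1: [0, 14/3, -10/3, 13/3, -62/3]
R3 ← R3 − (7/2)·R2: [0, 0, -1, -3/2, -2]
R4 ← R4 + (3)·R2: [0, 0, 2, 3, 4]
R5 ← R5 − (9/4)·R2: [0, 0, -5/2, -15/4, -5]
R6 ← R6 + (3/4)·R2: [0, 0, 3/2, 9/4, 3]
R4 ← R4 + (2)·R3: [0, 0, 0, 0, 0]
R5 ← R5 − (5/2)·R3: [0, 0, 0, 0, 0]
R6 ← R6 + (3/2)·R3: [0, 0, 0, 0, 0]
The echelon form has 3 nonzero rows, and every pivot lies in the first 4 columns, so rank(A) = rank([A|b]) = 3.
The system is consistent.
rank = 3 < 4 unknowns, so there are infinitely many solutions.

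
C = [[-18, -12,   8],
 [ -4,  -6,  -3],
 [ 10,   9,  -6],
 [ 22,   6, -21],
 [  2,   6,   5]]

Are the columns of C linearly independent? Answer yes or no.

Row reduce C to echelon form.
R2 ← R2 − (2/9)·R1: [0, -10/3, -43/9]
R3 ← R3 + (5/9)·R1: [0, 7/3, -14/9]
R4 ← R4 + (11/9)·R1: [0, -26/3, -101/9]
R5 ← R5 + (1/9)·R1: [0, 14/3, 53/9]
R3 ← R3 + (7/10)·R2: [0, 0, -49/10]
R4 ← R4 − (13/5)·R2: [0, 0, 6/5]
R5 ← R5 + (7/5)·R2: [0, 0, -4/5]
R4 ← R4 + (12/49)·R3: [0, 0, 0]
R5 ← R5 − (8/49)·R3: [0, 0, 0]
3 pivots among 3 columns.
Every column is a pivot column, so the columns are linearly independent.

yes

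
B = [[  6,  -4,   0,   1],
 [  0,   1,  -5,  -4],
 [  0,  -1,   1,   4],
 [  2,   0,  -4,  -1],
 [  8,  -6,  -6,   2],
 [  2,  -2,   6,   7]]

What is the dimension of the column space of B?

4

Row reduce to echelon form.
R4 ← R4 − (1/3)·R1: [0, 4/3, -4, -4/3]
R5 ← R5 − (4/3)·R1: [0, -2/3, -6, 2/3]
R6 ← R6 − (1/3)·R1: [0, -2/3, 6, 20/3]
R3 ← R3 + R2: [0, 0, -4, 0]
R4 ← R4 − (4/3)·R2: [0, 0, 8/3, 4]
R5 ← R5 + (2/3)·R2: [0, 0, -28/3, -2]
R6 ← R6 + (2/3)·R2: [0, 0, 8/3, 4]
R4 ← R4 + (2/3)·R3: [0, 0, 0, 4]
R5 ← R5 − (7/3)·R3: [0, 0, 0, -2]
R6 ← R6 + (2/3)·R3: [0, 0, 0, 4]
R5 ← R5 + (1/2)·R4: [0, 0, 0, 0]
R6 ← R6 − R4: [0, 0, 0, 0]
Echelon form has 4 nonzero rows, so rank(B) = 4.
The column space has dimension equal to the rank: 4.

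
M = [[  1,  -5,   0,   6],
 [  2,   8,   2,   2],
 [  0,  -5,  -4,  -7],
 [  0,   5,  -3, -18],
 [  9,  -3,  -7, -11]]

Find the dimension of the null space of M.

0

Row reduce to echelon form.
R2 ← R2 − (2)·R1: [0, 18, 2, -10]
R5 ← R5 − (9)·R1: [0, 42, -7, -65]
R3 ← R3 + (5/18)·R2: [0, 0, -31/9, -88/9]
R4 ← R4 − (5/18)·R2: [0, 0, -32/9, -137/9]
R5 ← R5 − (7/3)·R2: [0, 0, -35/3, -125/3]
R4 ← R4 − (32/31)·R3: [0, 0, 0, -159/31]
R5 ← R5 − (105/31)·R3: [0, 0, 0, -265/31]
R5 ← R5 − (5/3)·R4: [0, 0, 0, 0]
4 nonzero rows, so rank(M) = 4.
M has 4 columns; by rank–nullity, nullity = 4 − 4 = 0.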